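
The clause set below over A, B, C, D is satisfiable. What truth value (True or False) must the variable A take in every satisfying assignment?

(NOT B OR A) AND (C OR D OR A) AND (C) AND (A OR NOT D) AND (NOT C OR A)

Suppose A = false.
The clause (NOT B) is unit, so B = false.
The clause (C) is unit, so C = true.
Now (NOT C) is unsatisfied and unit — conflict.
So every satisfying assignment has A = True.

True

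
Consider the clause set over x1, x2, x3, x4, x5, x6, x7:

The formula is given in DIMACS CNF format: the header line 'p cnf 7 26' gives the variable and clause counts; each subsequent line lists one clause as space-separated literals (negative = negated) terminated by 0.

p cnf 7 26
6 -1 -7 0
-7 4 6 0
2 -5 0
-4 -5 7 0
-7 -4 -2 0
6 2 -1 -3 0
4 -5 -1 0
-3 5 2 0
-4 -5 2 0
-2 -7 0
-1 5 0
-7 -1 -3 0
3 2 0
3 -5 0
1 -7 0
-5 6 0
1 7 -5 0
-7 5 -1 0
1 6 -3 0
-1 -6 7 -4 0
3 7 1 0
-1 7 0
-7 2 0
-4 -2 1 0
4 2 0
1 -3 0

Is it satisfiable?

Case x2 = True:
The clause (¬x7) is unit, so x7 = False.
The clause (¬x1) is unit, so x1 = False.
The clause (¬x5) is unit, so x5 = False.
The clause (x3) is unit, so x3 = True.
But (¬x3) is also a unit clause — contradiction.
So x2 must be the other value — set x2 = False.
The clause (¬x5) is unit, so x5 = False.
The clause (¬x3) is unit, so x3 = False.
But (x3) is also a unit clause — contradiction.
Either choice for x2 ends in contradiction.
No assignment satisfies every clause.

No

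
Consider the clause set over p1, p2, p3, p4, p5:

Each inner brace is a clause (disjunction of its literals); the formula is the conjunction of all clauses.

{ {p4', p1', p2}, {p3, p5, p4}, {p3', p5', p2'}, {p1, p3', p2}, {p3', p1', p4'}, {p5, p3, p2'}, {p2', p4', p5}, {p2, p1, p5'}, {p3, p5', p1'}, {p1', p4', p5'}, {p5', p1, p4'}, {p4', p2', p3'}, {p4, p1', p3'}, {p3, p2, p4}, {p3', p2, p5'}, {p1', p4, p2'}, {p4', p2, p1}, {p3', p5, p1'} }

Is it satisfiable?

Case p4 = 0:
Case p3 = 0:
Unit clause (p5) forces p5 = 1.
Unit clause (p1') forces p1 = 0.
Unit clause (p2) forces p2 = 1.
This assignment satisfies each clause.
A satisfying assignment: p1: 0, p2: 1, p3: 0, p4: 0, p5: 1.

Satisfiable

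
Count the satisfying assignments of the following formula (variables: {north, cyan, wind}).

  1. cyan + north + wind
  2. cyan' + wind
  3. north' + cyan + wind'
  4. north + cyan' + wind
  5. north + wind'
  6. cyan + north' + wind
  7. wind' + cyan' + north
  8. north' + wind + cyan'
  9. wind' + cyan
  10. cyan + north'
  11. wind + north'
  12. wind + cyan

1

There are 2^3 = 8 truth assignments over (north, cyan, wind).
Split on north. With north = 1, the clauses containing north are satisfied and north' drops from the rest; 1 of the 2^2 = 4 assignments to the other variables satisfy what remains.
With north = 0, by the same count on the reduced clause set, 0 assignments work.
(One model: north=T, cyan=T, wind=T.)
Total: 1 + 0 = 1.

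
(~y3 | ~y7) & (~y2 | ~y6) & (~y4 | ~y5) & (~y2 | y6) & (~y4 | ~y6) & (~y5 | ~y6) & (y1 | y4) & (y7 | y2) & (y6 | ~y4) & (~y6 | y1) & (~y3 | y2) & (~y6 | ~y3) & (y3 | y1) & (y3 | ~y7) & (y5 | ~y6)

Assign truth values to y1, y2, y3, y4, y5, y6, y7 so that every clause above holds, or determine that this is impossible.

UNSATISFIABLE

Suppose y3 = 0.
The clause (y1) is unit, so y1 = 1.
The clause (~y7) is unit, so y7 = 0.
The clause (y2) is unit, so y2 = 1.
The clause (~y6) is unit, so y6 = 0.
But (y6) is also a unit clause — contradiction.
Backtrack on y3: now try y3 = 1.
The clause (~y7) is unit, so y7 = 0.
The clause (y2) is unit, so y2 = 1.
The clause (~y6) is unit, so y6 = 0.
But (y6) is also a unit clause — contradiction.
Both values of y3 lead to a conflict.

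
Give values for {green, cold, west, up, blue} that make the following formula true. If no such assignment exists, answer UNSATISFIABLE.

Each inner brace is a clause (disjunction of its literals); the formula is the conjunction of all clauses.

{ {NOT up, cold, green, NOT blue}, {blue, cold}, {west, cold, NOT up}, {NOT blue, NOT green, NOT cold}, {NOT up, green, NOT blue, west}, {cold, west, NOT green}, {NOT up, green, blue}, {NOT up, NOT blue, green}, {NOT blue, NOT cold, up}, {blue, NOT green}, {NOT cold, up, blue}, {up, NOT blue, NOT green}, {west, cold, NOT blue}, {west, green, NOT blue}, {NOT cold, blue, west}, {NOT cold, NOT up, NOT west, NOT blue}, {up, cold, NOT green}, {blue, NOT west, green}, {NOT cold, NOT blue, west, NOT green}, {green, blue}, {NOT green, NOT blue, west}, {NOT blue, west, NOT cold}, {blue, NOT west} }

Case blue = true:
Case green = false:
(NOT up) alone gives up = false.
(NOT cold) alone gives cold = false.
(west) alone gives west = true.
All clauses are satisfied.

green: false; cold: false; west: true; up: false; blue: true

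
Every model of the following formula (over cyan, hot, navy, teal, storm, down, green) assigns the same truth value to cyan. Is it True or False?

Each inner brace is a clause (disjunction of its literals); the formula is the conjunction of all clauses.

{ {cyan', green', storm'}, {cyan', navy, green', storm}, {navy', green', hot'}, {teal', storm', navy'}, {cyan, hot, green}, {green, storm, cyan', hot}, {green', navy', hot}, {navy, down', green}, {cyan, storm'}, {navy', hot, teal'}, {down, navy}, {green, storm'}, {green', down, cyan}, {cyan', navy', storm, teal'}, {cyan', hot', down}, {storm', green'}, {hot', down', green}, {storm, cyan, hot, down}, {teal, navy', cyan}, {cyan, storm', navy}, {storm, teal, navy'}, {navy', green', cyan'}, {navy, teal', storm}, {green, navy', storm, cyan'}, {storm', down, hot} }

False

Suppose cyan = 1.
Case green = 0:
Unit clause (storm') forces storm = 0.
Unit clause (hot) forces hot = 1.
Unit clause (down) forces down = 1.
That conflicts with the unit clause (down').
So green must be the other value — set green = 1.
Unit clause (storm') forces storm = 0.
Unit clause (navy) forces navy = 1.
That conflicts with the unit clause (navy').
Either choice for green ends in contradiction.
So every satisfying assignment has cyan = False.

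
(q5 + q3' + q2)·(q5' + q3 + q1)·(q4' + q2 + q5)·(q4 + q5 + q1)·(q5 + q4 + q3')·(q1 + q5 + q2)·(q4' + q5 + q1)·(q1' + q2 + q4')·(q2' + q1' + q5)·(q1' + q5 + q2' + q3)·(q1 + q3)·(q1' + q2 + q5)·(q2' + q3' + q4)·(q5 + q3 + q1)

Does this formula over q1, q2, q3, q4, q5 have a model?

Satisfiable

Try q1 = 1.
Try q2 = 1.
(q5) alone gives q5 = 1.
Try q3 = 0.
All clauses hold; q4 can take either value.
A satisfying assignment: q1=1, q2=1, q3=0, q4=1, q5=1.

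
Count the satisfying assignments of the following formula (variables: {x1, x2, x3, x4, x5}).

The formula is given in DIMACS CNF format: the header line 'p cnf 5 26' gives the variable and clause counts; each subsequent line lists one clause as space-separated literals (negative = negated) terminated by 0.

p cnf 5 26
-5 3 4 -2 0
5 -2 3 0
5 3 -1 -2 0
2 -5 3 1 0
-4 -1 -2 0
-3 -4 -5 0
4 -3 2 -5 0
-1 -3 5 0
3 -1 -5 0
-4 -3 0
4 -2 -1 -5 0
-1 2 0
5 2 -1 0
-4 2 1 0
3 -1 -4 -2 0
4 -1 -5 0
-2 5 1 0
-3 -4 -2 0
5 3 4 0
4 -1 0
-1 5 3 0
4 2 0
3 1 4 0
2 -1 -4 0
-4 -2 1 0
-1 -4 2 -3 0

There are 2^5 = 32 truth assignments over (x1, x2, x3, x4, x5).
Split on x5. With x5 = True, the clauses containing x5 are satisfied and ¬x5 drops from the rest; 1 of the 2^4 = 16 assignments to the other variables satisfy what remains.
With x5 = False, by the same count on the reduced clause set, 0 assignments work.
(One model: x1=F, x2=T, x3=T, x4=F, x5=T.)
Total: 1 + 0 = 1.

1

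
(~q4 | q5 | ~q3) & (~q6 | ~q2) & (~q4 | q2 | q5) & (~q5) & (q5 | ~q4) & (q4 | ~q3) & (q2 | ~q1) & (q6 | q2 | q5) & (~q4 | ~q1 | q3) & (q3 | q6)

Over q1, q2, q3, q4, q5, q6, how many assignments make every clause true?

1

There are 2^6 = 64 truth assignments over (q1, q2, q3, q4, q5, q6).
Split on q2. With q2 = 1, the clauses containing q2 are satisfied and ~q2 drops from the rest; 0 of the 2^5 = 32 assignments to the other variables satisfy what remains.
With q2 = 0, by the same count on the reduced clause set, 1 assignment works.
Total: 0 + 1 = 1.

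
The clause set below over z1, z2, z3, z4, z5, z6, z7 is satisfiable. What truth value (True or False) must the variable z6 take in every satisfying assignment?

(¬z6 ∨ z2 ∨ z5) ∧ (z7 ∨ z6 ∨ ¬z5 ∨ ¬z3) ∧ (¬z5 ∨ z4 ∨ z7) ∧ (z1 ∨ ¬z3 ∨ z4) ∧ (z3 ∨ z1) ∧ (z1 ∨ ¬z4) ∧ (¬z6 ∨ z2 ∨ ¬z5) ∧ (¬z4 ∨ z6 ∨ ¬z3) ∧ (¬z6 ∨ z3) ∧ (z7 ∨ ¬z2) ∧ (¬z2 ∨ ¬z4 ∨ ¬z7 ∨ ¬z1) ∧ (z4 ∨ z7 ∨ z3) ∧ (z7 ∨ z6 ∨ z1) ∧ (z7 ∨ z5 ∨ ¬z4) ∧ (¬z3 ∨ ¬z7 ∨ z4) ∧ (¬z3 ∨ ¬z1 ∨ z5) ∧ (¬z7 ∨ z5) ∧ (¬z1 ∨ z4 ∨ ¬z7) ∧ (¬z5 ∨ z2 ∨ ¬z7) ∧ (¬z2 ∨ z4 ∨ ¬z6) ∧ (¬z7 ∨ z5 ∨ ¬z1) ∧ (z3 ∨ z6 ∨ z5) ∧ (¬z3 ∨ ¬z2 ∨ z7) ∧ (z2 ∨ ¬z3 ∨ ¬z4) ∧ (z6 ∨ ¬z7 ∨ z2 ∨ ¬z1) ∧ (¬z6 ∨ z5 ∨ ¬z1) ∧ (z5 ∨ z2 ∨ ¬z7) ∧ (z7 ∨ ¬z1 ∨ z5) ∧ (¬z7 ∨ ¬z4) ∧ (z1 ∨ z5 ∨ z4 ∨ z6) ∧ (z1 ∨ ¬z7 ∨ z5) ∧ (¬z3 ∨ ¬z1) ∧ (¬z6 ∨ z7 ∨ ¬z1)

False

Suppose z6 = True.
(z3) alone gives z3 = True.
(¬z1) alone gives z1 = False.
(z4) alone gives z4 = True.
Now (¬z4) is unsatisfied and unit — conflict.
So every satisfying assignment has z6 = False.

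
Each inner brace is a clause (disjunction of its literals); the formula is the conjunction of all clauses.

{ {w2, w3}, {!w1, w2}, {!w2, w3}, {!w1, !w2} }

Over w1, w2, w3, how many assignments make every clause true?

2

There are 2^3 = 8 truth assignments over (w1, w2, w3).
Check each against the 4 clauses (columns in the order w1, w2, w3):
  F F F  ✗ fails (w2 || w3)
  F F T  ✓ satisfies all
  F T F  ✗ fails (!w2 || w3)
  F T T  ✓ satisfies all
  T F F  ✗ fails (w2 || w3)
  T F T  ✗ fails (!w1 || w2)
  T T F  ✗ fails (!w2 || w3)
  T T T  ✗ fails (!w1 || !w2)
2 of the 8 rows are models.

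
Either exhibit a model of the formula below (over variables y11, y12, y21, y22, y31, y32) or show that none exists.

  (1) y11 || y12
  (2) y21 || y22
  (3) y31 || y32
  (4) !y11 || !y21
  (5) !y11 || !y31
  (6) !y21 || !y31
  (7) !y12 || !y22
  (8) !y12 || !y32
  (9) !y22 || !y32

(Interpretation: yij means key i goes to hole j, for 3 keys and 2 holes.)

Suppose y11 = true.
Unit clause (!y21) forces y21 = false.
Unit clause (y22) forces y22 = true.
Unit clause (!y31) forces y31 = false.
Unit clause (y32) forces y32 = true.
That conflicts with the unit clause (!y32).
Backtrack on y11: now try y11 = false.
Unit clause (y12) forces y12 = true.
Unit clause (!y22) forces y22 = false.
Unit clause (y21) forces y21 = true.
Unit clause (!y31) forces y31 = false.
Unit clause (y32) forces y32 = true.
That conflicts with the unit clause (!y32).
Either choice for y11 ends in contradiction.

UNSATISFIABLE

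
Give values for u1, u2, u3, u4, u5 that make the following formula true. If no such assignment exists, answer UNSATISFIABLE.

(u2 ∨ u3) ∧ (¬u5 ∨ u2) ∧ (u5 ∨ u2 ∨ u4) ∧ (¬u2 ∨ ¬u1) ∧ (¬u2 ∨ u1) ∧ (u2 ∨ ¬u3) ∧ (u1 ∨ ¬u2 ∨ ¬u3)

Try u2 = True.
(¬u1) alone gives u1 = False.
But (u1) is also a unit clause — contradiction.
That branch fails; take u2 = False instead.
(u3) alone gives u3 = True.
But (¬u3) is also a unit clause — contradiction.
Neither u2 = True nor u2 = False works.

UNSATISFIABLE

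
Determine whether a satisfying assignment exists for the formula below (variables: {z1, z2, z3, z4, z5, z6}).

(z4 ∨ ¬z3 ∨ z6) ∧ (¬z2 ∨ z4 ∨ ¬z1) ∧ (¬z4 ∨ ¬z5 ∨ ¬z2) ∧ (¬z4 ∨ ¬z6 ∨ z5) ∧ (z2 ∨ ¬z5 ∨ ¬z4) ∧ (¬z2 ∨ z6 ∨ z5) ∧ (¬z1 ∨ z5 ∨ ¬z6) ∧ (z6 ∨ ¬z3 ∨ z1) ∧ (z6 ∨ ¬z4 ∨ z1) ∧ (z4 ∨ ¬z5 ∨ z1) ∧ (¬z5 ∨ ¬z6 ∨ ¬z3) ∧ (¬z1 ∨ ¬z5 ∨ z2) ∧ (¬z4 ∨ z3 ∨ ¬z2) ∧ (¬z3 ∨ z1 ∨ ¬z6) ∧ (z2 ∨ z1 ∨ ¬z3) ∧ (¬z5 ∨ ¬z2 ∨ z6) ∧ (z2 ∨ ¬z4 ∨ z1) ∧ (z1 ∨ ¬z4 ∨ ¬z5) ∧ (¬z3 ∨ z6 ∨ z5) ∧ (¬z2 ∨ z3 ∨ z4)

Branch on z4: set z4 = True.
Branch on z5: set z5 = False.
The clause (¬z6) is unit, so z6 = False.
The clause (¬z2) is unit, so z2 = False.
The clause (z1) is unit, so z1 = True.
The clause (¬z3) is unit, so z3 = False.
This assignment satisfies each clause.
A satisfying assignment: z1: True,  z2: False,  z3: False,  z4: True,  z5: False,  z6: False.

Yes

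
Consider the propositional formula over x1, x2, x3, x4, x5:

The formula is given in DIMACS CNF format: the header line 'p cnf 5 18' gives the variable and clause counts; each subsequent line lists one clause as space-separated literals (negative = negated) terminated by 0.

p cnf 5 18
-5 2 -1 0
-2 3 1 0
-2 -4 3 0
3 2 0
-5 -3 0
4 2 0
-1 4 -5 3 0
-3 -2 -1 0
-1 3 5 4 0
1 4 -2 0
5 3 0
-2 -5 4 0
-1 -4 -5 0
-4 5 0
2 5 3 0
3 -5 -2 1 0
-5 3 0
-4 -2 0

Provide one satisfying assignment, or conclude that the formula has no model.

Suppose x3 = True.
The clause (¬x5) is unit, so x5 = False.
The clause (¬x4) is unit, so x4 = False.
The clause (x2) is unit, so x2 = True.
The clause (¬x1) is unit, so x1 = False.
Now (x1) is unsatisfied and unit — conflict.
Undo x3 and try x3 = False.
The clause (x2) is unit, so x2 = True.
The clause (x1) is unit, so x1 = True.
The clause (¬x4) is unit, so x4 = False.
The clause (¬x5) is unit, so x5 = False.
Now (x5) is unsatisfied and unit — conflict.
Both values of x3 lead to a conflict.

UNSATISFIABLE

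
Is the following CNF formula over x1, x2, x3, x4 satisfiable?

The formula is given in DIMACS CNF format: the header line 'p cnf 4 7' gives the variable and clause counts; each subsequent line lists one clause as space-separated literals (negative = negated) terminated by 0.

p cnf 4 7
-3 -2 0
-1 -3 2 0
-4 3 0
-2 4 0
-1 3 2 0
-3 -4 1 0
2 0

Unit clause (x2) forces x2 = True.
Unit clause (¬x3) forces x3 = False.
Unit clause (¬x4) forces x4 = False.
That conflicts with the unit clause (x4).
No assignment satisfies every clause.

No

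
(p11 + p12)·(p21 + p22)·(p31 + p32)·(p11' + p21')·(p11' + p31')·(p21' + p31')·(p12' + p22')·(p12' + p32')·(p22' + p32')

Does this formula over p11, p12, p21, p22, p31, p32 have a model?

Branch on p11: set p11 = 1.
(p21') alone gives p21 = 0.
(p22) alone gives p22 = 1.
(p31') alone gives p31 = 0.
(p32) alone gives p32 = 1.
That conflicts with the unit clause (p32').
Undo p11 and try p11 = 0.
(p12) alone gives p12 = 1.
(p22') alone gives p22 = 0.
(p21) alone gives p21 = 1.
(p31') alone gives p31 = 0.
(p32) alone gives p32 = 1.
That conflicts with the unit clause (p32').
Both values of p11 lead to a conflict.
No assignment satisfies every clause.

No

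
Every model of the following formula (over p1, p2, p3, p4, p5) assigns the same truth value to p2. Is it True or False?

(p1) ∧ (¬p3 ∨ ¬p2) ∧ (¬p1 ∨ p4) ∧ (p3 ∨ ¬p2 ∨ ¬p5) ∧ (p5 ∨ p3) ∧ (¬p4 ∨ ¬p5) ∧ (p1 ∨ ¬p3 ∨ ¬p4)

Suppose p2 = True.
(p1) alone gives p1 = True.
(¬p3) alone gives p3 = False.
(p4) alone gives p4 = True.
(¬p5) alone gives p5 = False.
Now (p5) is unsatisfied and unit — conflict.
So every satisfying assignment has p2 = False.

False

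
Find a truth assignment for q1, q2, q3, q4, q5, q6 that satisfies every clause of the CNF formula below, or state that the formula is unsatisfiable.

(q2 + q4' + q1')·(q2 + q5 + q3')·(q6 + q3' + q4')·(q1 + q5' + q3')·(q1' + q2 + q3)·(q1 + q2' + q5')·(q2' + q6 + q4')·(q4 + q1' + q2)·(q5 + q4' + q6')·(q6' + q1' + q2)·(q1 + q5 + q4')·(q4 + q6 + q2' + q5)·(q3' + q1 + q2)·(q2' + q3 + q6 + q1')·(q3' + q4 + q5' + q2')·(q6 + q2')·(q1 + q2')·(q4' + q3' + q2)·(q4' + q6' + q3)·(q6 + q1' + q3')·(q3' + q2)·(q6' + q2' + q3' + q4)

Case q6 = 1:
Case q5 = 1:
Case q1 = 1:
(q2) alone gives q2 = 1.
Case q3 = 1:
(q4) alone gives q4 = 1.
This assignment satisfies each clause.

q1: 1,  q2: 1,  q3: 1,  q4: 1,  q5: 1,  q6: 1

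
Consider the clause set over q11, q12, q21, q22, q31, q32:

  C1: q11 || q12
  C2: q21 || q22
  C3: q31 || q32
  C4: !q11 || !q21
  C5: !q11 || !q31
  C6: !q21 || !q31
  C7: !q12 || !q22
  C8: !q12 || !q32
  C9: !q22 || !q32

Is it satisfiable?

Case q11 = true:
The clause (!q21) is unit, so q21 = false.
The clause (q22) is unit, so q22 = true.
The clause (!q31) is unit, so q31 = false.
The clause (q32) is unit, so q32 = true.
That conflicts with the unit clause (!q32).
That branch fails; take q11 = false instead.
The clause (q12) is unit, so q12 = true.
The clause (!q22) is unit, so q22 = false.
The clause (q21) is unit, so q21 = true.
The clause (!q31) is unit, so q31 = false.
The clause (q32) is unit, so q32 = true.
That conflicts with the unit clause (!q32).
Both values of q11 lead to a conflict.
No assignment satisfies every clause.

No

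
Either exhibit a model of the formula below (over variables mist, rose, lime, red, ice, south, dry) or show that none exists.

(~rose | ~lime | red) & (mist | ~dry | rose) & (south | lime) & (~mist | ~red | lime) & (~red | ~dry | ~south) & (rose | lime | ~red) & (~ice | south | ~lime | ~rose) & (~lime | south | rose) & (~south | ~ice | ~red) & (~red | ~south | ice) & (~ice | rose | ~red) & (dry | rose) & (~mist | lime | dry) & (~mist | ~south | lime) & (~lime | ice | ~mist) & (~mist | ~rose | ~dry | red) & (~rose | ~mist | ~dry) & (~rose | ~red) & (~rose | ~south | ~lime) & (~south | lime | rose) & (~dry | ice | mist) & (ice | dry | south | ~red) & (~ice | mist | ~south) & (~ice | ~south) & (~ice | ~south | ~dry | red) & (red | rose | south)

Try south = 1.
The clause (~ice) is unit, so ice = 0.
The clause (~red) is unit, so red = 0.
Try rose = 1.
The clause (~lime) is unit, so lime = 0.
The clause (~mist) is unit, so mist = 0.
The clause (~dry) is unit, so dry = 0.
Every clause now holds.

mist: 0,  rose: 1,  lime: 0,  red: 0,  ice: 0,  south: 1,  dry: 0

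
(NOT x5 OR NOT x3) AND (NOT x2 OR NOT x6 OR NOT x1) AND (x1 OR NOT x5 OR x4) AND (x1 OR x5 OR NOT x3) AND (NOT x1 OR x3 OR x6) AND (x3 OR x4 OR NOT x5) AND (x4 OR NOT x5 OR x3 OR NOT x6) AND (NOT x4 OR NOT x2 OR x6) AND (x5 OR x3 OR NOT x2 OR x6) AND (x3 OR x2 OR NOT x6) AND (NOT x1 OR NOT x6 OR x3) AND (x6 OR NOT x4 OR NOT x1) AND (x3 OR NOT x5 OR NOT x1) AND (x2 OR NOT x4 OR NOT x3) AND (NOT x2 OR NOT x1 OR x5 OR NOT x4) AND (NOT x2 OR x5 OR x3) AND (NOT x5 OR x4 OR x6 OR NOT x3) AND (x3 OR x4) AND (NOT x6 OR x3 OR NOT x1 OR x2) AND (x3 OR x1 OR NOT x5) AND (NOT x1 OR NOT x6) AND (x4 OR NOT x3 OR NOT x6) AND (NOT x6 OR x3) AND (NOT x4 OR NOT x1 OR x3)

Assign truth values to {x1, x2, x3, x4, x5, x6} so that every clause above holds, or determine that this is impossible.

Branch on x5: set x5 = false.
Branch on x1: set x1 = true.
The clause (NOT x6) is unit, so x6 = false.
The clause (x3) is unit, so x3 = true.
The clause (NOT x4) is unit, so x4 = false.
No clause remains; x2 is free.

x1 ↦ true, x2 ↦ true, x3 ↦ true, x4 ↦ false, x5 ↦ false, x6 ↦ false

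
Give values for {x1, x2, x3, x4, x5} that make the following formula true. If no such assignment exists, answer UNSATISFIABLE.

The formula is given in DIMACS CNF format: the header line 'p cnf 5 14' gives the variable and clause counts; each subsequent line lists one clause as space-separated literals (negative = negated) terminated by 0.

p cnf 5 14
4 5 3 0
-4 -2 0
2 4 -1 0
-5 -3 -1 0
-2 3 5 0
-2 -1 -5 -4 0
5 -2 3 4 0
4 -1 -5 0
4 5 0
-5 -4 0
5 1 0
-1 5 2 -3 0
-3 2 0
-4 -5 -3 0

x1: True,  x2: False,  x3: False,  x4: True,  x5: False

Suppose x4 = True.
Unit clause (¬x2) forces x2 = False.
Unit clause (¬x5) forces x5 = False.
Unit clause (x1) forces x1 = True.
Unit clause (¬x3) forces x3 = False.
All clauses are satisfied.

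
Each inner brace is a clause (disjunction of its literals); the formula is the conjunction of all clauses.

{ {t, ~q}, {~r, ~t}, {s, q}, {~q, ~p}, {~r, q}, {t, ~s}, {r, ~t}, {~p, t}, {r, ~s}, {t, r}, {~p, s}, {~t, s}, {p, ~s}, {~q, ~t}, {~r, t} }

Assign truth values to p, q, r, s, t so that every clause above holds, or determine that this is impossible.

Try t = 1.
The clause (~r) is unit, so r = 0.
Now (r) is unsatisfied and unit — conflict.
So t must be the other value — set t = 0.
The clause (~q) is unit, so q = 0.
The clause (s) is unit, so s = 1.
Now (~s) is unsatisfied and unit — conflict.
Either choice for t ends in contradiction.

UNSATISFIABLE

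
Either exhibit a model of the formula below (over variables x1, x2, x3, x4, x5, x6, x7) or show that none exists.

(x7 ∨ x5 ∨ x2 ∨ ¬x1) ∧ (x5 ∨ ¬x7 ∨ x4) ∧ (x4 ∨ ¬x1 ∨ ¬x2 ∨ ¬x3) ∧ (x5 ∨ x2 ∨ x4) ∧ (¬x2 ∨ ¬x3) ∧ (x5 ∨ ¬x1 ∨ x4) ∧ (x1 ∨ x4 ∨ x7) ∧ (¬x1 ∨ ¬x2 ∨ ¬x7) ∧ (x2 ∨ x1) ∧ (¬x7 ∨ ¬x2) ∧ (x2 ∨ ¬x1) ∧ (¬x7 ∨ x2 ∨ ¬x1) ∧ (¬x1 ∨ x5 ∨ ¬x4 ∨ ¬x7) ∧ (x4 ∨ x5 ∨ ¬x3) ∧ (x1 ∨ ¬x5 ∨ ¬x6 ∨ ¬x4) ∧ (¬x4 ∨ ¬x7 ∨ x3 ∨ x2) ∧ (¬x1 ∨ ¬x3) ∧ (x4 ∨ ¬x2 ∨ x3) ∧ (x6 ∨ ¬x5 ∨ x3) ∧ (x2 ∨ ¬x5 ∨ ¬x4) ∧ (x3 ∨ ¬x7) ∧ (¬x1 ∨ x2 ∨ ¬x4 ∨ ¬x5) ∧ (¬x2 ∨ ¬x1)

x1=False, x2=True, x3=False, x4=True, x5=False, x6=False, x7=False

Suppose x2 = True.
From the singleton clause (¬x3), x3 = False.
From the singleton clause (¬x7), x7 = False.
From the singleton clause (x4), x4 = True.
From the singleton clause (¬x1), x1 = False.
Suppose x5 = False.
All clauses hold; x6 can take either value.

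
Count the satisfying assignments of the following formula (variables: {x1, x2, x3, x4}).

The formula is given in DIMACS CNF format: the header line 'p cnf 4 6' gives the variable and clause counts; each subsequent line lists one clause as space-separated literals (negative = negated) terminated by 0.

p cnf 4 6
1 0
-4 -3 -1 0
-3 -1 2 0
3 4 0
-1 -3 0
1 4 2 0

There are 2^4 = 16 truth assignments over (x1, x2, x3, x4).
Check each against the 6 clauses (columns in the order x1, x2, x3, x4):
  F F F F  ✗ fails (x1)
  F F F T  ✗ fails (x1)
  F F T F  ✗ fails (x1)
  F F T T  ✗ fails (x1)
  F T F F  ✗ fails (x1)
  F T F T  ✗ fails (x1)
  F T T F  ✗ fails (x1)
  F T T T  ✗ fails (x1)
  T F F F  ✗ fails (x3 ∨ x4)
  T F F T  ✓ satisfies all
  T F T F  ✗ fails (¬x3 ∨ ¬x1 ∨ x2)
  T F T T  ✗ fails (¬x4 ∨ ¬x3 ∨ ¬x1)
  T T F F  ✗ fails (x3 ∨ x4)
  T T F T  ✓ satisfies all
  T T T F  ✗ fails (¬x1 ∨ ¬x3)
  T T T T  ✗ fails (¬x4 ∨ ¬x3 ∨ ¬x1)
2 of the 16 rows are models.

2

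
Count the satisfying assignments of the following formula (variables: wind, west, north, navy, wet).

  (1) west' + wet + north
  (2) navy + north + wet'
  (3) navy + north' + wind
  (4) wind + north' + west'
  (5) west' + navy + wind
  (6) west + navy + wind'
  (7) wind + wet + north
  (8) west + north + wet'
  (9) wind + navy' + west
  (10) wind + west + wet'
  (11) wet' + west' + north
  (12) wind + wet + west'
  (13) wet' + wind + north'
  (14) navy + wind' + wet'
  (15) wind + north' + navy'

There are 2^5 = 32 truth assignments over (wind, west, north, navy, wet).
Split on west. With west = 1, the clauses containing west are satisfied and west' drops from the rest; 3 of the 2^4 = 16 assignments to the other variables satisfy what remains.
With west = 0, by the same count on the reduced clause set, 3 assignments work.
Total: 3 + 3 = 6.

6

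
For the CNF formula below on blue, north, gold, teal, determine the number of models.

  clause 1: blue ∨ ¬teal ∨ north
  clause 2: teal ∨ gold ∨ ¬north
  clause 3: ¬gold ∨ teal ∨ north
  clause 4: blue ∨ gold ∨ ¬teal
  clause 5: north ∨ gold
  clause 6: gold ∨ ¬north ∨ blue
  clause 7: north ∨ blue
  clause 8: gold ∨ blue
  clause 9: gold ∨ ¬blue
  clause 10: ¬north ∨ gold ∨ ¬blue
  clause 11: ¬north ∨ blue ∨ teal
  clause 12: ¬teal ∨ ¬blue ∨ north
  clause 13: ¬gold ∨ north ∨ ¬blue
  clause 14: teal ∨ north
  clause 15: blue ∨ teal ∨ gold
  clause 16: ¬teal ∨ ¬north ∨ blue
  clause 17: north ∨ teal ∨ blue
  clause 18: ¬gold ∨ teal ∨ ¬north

1

There are 2^4 = 16 truth assignments over (blue, north, gold, teal).
Check each against the 18 clauses (columns in the order blue, north, gold, teal):
  F F F F  ✗ fails (north ∨ gold)
  F F F T  ✗ fails (blue ∨ ¬teal ∨ north)
  F F T F  ✗ fails (¬gold ∨ teal ∨ north)
  F F T T  ✗ fails (blue ∨ ¬teal ∨ north)
  F T F F  ✗ fails (teal ∨ gold ∨ ¬north)
  F T F T  ✗ fails (blue ∨ gold ∨ ¬teal)
  F T T F  ✗ fails (¬north ∨ blue ∨ teal)
  F T T T  ✗ fails (¬teal ∨ ¬north ∨ blue)
  T F F F  ✗ fails (north ∨ gold)
  T F F T  ✗ fails (north ∨ gold)
  T F T F  ✗ fails (¬gold ∨ teal ∨ north)
  T F T T  ✗ fails (¬teal ∨ ¬blue ∨ north)
  T T F F  ✗ fails (teal ∨ gold ∨ ¬north)
  T T F T  ✗ fails (gold ∨ ¬blue)
  T T T F  ✗ fails (¬gold ∨ teal ∨ ¬north)
  T T T T  ✓ satisfies all
1 of the 16 rows is a model.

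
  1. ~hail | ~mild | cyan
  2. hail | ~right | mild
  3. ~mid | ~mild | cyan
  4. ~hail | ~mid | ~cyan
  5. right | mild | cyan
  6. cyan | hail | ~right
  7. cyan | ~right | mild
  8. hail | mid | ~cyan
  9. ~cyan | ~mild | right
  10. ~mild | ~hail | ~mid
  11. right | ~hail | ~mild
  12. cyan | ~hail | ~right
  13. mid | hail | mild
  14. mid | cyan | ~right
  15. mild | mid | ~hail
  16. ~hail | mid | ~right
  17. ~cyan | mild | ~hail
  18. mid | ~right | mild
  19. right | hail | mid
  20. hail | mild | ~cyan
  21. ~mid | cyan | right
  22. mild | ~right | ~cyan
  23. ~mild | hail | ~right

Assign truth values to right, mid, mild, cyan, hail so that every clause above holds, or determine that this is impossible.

UNSATISFIABLE

Branch on hail: set hail = 0.
Branch on right: set right = 0.
Unit clause (mid) forces mid = 1.
Unit clause (cyan) forces cyan = 1.
Unit clause (~mild) forces mild = 0.
But (mild) is also a unit clause — contradiction.
That branch fails; take right = 1 instead.
Unit clause (mild) forces mild = 1.
But (~mild) is also a unit clause — contradiction.
Both values of right lead to a conflict.
That branch fails; take hail = 1 instead.
Branch on mild: set mild = 0.
Unit clause (mid) forces mid = 1.
Unit clause (~cyan) forces cyan = 0.
Unit clause (right) forces right = 1.
But (~right) is also a unit clause — contradiction.
That branch fails; take mild = 1 instead.
Unit clause (cyan) forces cyan = 1.
Unit clause (~mid) forces mid = 0.
Unit clause (right) forces right = 1.
But (~right) is also a unit clause — contradiction.
Both values of mild lead to a conflict.
Both values of hail lead to a conflict.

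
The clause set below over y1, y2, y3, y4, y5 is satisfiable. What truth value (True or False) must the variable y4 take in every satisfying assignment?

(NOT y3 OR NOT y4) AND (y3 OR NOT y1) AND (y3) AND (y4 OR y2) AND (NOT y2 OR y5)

Suppose y4 = true.
(NOT y3) alone gives y3 = false.
But (y3) is also a unit clause — contradiction.
So every satisfying assignment has y4 = False.

False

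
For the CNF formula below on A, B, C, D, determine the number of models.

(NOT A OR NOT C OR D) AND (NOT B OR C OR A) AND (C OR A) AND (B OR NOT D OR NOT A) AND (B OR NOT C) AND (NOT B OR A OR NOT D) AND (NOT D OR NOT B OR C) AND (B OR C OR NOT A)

3

There are 2^4 = 16 truth assignments over (A, B, C, D).
Check each against the 8 clauses (columns in the order A, B, C, D):
  F F F F  ✗ fails (C OR A)
  F F F T  ✗ fails (C OR A)
  F F T F  ✗ fails (B OR NOT C)
  F F T T  ✗ fails (B OR NOT C)
  F T F F  ✗ fails (NOT B OR C OR A)
  F T F T  ✗ fails (NOT B OR C OR A)
  F T T F  ✓ satisfies all
  F T T T  ✗ fails (NOT B OR A OR NOT D)
  T F F F  ✗ fails (B OR C OR NOT A)
  T F F T  ✗ fails (B OR NOT D OR NOT A)
  T F T F  ✗ fails (NOT A OR NOT C OR D)
  T F T T  ✗ fails (B OR NOT D OR NOT A)
  T T F F  ✓ satisfies all
  T T F T  ✗ fails (NOT D OR NOT B OR C)
  T T T F  ✗ fails (NOT A OR NOT C OR D)
  T T T T  ✓ satisfies all
3 of the 16 rows are models.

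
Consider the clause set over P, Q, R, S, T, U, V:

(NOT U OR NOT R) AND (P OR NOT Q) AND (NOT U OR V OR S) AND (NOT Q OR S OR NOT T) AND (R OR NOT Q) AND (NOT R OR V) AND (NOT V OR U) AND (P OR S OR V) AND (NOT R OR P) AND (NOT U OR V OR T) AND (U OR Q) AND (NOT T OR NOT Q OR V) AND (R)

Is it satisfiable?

Unit clause (R) forces R = true.
Unit clause (NOT U) forces U = false.
Unit clause (V) forces V = true.
But (NOT V) is also a unit clause — contradiction.
No assignment satisfies every clause.

No, unsatisfiable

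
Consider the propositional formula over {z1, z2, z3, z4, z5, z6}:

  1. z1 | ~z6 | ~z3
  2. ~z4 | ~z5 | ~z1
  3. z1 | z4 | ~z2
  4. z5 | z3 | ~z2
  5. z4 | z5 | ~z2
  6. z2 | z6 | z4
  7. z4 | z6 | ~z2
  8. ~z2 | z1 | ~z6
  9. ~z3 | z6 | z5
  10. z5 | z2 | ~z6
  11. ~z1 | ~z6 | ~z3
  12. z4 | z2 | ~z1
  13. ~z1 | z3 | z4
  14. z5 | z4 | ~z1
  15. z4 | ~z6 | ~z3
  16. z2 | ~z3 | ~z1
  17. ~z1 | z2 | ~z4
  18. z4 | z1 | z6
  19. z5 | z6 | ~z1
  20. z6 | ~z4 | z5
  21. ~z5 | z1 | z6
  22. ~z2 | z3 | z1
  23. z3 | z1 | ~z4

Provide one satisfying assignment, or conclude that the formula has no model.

Branch on z1: set z1 = 0.
Branch on z6: set z6 = 1.
From the singleton clause (~z3), z3 = 0.
From the singleton clause (~z2), z2 = 0.
From the singleton clause (z5), z5 = 1.
From the singleton clause (~z4), z4 = 0.
Every clause now holds.

z1 ↦ 0,  z2 ↦ 0,  z3 ↦ 0,  z4 ↦ 0,  z5 ↦ 1,  z6 ↦ 1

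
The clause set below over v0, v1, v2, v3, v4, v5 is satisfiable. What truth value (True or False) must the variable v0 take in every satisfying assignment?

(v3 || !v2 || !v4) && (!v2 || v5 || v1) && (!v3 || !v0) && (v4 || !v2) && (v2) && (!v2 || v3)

False

Suppose v0 = true.
Unit clause (!v3) forces v3 = false.
Unit clause (v2) forces v2 = true.
That conflicts with the unit clause (!v2).
So every satisfying assignment has v0 = False.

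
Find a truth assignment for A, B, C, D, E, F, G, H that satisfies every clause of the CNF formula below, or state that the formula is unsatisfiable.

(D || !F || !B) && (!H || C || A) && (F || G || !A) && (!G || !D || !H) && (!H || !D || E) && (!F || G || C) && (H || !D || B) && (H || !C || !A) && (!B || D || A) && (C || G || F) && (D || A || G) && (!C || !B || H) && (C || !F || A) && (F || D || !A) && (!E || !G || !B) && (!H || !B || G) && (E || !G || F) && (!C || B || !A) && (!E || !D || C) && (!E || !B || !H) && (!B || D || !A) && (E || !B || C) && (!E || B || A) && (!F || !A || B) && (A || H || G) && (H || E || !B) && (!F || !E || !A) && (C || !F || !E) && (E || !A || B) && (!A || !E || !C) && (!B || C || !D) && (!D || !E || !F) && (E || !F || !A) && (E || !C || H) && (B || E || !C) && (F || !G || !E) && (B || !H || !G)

UNSATISFIABLE

Branch on D: set D = true.
Branch on G: set G = false.
Branch on F: set F = true.
From the singleton clause (C), C = true.
From the singleton clause (!E), E = false.
From the singleton clause (!H), H = false.
Now (H) is unsatisfied and unit — conflict.
So F must be the other value — set F = false.
From the singleton clause (!A), A = false.
From the singleton clause (C), C = true.
From the singleton clause (H), H = true.
From the singleton clause (E), E = true.
From the singleton clause (!B), B = false.
Now (B) is unsatisfied and unit — conflict.
Neither F = true nor F = false works.
So G must be the other value — set G = true.
From the singleton clause (!H), H = false.
From the singleton clause (B), B = true.
From the singleton clause (!C), C = false.
Now (C) is unsatisfied and unit — conflict.
Neither G = true nor G = false works.
So D must be the other value — set D = false.
Branch on F: set F = false.
From the singleton clause (!A), A = false.
From the singleton clause (!B), B = false.
From the singleton clause (G), G = true.
From the singleton clause (E), E = true.
Now (!E) is unsatisfied and unit — conflict.
So F must be the other value — set F = true.
From the singleton clause (!B), B = false.
From the singleton clause (!A), A = false.
From the singleton clause (G), G = true.
From the singleton clause (C), C = true.
From the singleton clause (!E), E = false.
Now (E) is unsatisfied and unit — conflict.
Neither F = true nor F = false works.
Neither D = true nor D = false works.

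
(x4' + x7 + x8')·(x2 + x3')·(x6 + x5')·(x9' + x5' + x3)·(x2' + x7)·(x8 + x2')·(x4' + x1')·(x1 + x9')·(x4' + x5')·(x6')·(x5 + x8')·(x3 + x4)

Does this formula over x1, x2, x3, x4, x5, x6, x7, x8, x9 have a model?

(x6') alone gives x6 = 0.
(x5') alone gives x5 = 0.
(x8') alone gives x8 = 0.
(x2') alone gives x2 = 0.
(x3') alone gives x3 = 0.
(x4) alone gives x4 = 1.
(x1') alone gives x1 = 0.
(x9') alone gives x9 = 0.
Every clause is now satisfied; x7 is unconstrained.
A satisfying assignment: x1 ↦ 0, x2 ↦ 0, x3 ↦ 0, x4 ↦ 1, x5 ↦ 0, x6 ↦ 0, x7 ↦ 0, x8 ↦ 0, x9 ↦ 0.

Yes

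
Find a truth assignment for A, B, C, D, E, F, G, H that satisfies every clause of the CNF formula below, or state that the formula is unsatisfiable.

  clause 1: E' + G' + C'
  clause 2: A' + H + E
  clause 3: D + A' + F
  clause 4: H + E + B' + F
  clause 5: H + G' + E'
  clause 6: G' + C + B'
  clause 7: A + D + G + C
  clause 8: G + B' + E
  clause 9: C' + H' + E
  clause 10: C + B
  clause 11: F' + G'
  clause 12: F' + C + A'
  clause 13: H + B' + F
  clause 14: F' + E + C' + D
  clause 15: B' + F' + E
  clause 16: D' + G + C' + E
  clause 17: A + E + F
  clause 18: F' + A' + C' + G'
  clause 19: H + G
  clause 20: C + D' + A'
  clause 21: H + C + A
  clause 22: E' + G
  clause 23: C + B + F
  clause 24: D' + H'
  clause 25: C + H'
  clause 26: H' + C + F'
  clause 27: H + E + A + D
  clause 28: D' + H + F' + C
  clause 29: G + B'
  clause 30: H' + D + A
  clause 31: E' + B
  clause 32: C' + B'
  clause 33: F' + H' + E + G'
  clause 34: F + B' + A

UNSATISFIABLE

Suppose C = 1.
(B') alone gives B = 0.
(E') alone gives E = 0.
(H') alone gives H = 0.
(A') alone gives A = 0.
(F) alone gives F = 1.
(G') alone gives G = 0.
But (G) is also a unit clause — contradiction.
Backtrack on C: now try C = 0.
(B) alone gives B = 1.
(G') alone gives G = 0.
But (G) is also a unit clause — contradiction.
Both values of C lead to a conflict.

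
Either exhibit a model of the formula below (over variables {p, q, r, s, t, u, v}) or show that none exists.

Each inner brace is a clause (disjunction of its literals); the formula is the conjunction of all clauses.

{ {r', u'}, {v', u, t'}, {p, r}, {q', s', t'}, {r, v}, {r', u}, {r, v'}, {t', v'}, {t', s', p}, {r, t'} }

Try r = 0.
From the singleton clause (p), p = 1.
From the singleton clause (v), v = 1.
That conflicts with the unit clause (v').
Backtrack on r: now try r = 1.
From the singleton clause (u'), u = 0.
That conflicts with the unit clause (u).
Neither r = 1 nor r = 0 works.

UNSATISFIABLE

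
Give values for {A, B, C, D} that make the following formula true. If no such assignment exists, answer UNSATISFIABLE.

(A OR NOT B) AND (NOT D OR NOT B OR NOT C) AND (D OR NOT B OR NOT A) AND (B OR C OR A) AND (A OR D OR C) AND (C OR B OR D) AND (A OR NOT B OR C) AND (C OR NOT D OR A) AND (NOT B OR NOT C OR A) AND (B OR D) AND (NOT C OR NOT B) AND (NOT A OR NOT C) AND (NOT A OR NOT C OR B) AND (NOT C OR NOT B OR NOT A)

Case A = false:
(NOT B) alone gives B = false.
(C) alone gives C = true.
(D) alone gives D = true.
This assignment satisfies each clause.

A: false; B: false; C: true; D: true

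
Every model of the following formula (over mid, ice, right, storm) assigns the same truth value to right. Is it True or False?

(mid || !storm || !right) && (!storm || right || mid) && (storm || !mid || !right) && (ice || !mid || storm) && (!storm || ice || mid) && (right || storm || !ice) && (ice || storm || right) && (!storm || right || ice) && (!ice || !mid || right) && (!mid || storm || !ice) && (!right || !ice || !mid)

True

Suppose right = false.
Try storm = false.
From the singleton clause (!ice), ice = false.
Now (ice) is unsatisfied and unit — conflict.
That branch fails; take storm = true instead.
From the singleton clause (mid), mid = true.
From the singleton clause (ice), ice = true.
Now (!ice) is unsatisfied and unit — conflict.
Either choice for storm ends in contradiction.
So every satisfying assignment has right = True.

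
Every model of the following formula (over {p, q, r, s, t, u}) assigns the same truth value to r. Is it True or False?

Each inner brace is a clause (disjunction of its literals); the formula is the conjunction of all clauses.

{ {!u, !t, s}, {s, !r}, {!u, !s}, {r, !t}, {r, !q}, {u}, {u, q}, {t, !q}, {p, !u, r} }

False

Suppose r = true.
The clause (s) is unit, so s = true.
The clause (!u) is unit, so u = false.
That conflicts with the unit clause (u).
So every satisfying assignment has r = False.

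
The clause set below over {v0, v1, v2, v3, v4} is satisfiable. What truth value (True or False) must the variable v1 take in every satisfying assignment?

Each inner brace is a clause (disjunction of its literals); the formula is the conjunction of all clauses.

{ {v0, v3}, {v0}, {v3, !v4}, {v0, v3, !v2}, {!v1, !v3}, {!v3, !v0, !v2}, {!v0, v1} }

True

Suppose v1 = false.
(v0) alone gives v0 = true.
But (!v0) is also a unit clause — contradiction.
So every satisfying assignment has v1 = True.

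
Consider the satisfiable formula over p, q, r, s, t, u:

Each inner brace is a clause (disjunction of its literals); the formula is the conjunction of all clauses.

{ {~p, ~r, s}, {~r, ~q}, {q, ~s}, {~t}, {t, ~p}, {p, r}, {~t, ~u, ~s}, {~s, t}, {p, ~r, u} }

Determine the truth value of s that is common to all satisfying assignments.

False

Suppose s = 1.
Unit clause (q) forces q = 1.
Unit clause (~r) forces r = 0.
Unit clause (~t) forces t = 0.
But (t) is also a unit clause — contradiction.
So every satisfying assignment has s = False.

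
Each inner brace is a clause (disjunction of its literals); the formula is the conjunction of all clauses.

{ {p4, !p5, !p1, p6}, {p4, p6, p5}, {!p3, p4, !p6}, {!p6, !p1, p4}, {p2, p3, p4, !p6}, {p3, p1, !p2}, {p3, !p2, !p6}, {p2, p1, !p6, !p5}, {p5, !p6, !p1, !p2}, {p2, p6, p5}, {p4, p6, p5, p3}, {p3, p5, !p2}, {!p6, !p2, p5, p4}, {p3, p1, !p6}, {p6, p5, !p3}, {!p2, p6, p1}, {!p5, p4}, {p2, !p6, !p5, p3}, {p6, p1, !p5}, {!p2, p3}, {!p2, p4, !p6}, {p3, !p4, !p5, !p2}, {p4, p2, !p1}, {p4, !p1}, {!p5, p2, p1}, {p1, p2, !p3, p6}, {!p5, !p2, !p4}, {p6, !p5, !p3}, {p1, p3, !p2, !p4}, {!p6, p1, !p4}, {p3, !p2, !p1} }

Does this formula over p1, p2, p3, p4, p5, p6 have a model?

Satisfiable

Branch on p5: set p5 = true.
Unit clause (p4) forces p4 = true.
Unit clause (!p2) forces p2 = false.
Unit clause (p1) forces p1 = true.
Branch on p6: set p6 = false.
Unit clause (!p3) forces p3 = false.
This assignment satisfies each clause.
A satisfying assignment: p1: true; p2: false; p3: false; p4: true; p5: true; p6: false.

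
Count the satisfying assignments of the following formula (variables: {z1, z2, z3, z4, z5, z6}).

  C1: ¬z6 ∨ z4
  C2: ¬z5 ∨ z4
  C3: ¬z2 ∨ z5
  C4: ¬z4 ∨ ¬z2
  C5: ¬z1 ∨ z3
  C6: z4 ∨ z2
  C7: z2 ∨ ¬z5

There are 2^6 = 64 truth assignments over (z1, z2, z3, z4, z5, z6).
Split on z1. With z1 = True, the clauses containing z1 are satisfied and ¬z1 drops from the rest; 2 of the 2^5 = 32 assignments to the other variables satisfy what remains.
With z1 = False, by the same count on the reduced clause set, 4 assignments work.
(One model: z1=F, z2=F, z3=F, z4=T, z5=F, z6=F.)
Total: 2 + 4 = 6.

6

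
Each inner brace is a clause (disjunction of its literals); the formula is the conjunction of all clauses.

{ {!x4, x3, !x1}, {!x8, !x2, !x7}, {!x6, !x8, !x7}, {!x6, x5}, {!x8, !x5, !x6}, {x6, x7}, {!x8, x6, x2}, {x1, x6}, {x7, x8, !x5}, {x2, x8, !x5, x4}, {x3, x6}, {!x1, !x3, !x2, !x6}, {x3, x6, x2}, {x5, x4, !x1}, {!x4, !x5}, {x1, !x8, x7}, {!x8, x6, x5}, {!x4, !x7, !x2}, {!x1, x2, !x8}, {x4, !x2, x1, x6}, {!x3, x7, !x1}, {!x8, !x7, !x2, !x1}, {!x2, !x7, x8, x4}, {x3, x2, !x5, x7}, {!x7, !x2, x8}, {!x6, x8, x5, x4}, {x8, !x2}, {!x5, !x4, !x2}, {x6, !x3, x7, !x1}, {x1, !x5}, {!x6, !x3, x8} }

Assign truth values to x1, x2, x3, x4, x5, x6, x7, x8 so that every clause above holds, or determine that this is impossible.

Suppose x6 = false.
From the singleton clause (x7), x7 = true.
From the singleton clause (x1), x1 = true.
From the singleton clause (x3), x3 = true.
Suppose x8 = false.
From the singleton clause (!x2), x2 = false.
Suppose x5 = false.
From the singleton clause (x4), x4 = true.
Every clause now holds.

x1 ↦ true,  x2 ↦ false,  x3 ↦ true,  x4 ↦ true,  x5 ↦ false,  x6 ↦ false,  x7 ↦ true,  x8 ↦ false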